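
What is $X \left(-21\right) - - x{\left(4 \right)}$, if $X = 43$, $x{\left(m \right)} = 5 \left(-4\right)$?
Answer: $-923$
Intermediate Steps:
$x{\left(m \right)} = -20$
$X \left(-21\right) - - x{\left(4 \right)} = 43 \left(-21\right) - 20 = -903 + \left(0 - 20\right) = -903 - 20 = -923$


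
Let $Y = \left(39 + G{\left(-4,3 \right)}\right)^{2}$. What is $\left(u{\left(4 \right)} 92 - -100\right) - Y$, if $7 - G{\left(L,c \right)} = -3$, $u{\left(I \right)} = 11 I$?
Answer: $1747$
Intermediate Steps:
$G{\left(L,c \right)} = 10$ ($G{\left(L,c \right)} = 7 - -3 = 7 + 3 = 10$)
$Y = 2401$ ($Y = \left(39 + 10\right)^{2} = 49^{2} = 2401$)
$\left(u{\left(4 \right)} 92 - -100\right) - Y = \left(11 \cdot 4 \cdot 92 - -100\right) - 2401 = \left(44 \cdot 92 + 100\right) - 2401 = \left(4048 + 100\right) - 2401 = 4148 - 2401 = 1747$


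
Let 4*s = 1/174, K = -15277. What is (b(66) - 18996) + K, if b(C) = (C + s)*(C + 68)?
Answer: -8849225/348 ≈ -25429.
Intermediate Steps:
s = 1/696 (s = (1/4)/174 = (1/4)*(1/174) = 1/696 ≈ 0.0014368)
b(C) = (68 + C)*(1/696 + C) (b(C) = (C + 1/696)*(C + 68) = (1/696 + C)*(68 + C) = (68 + C)*(1/696 + C))
(b(66) - 18996) + K = ((17/174 + 66**2 + (47329/696)*66) - 18996) - 15277 = ((17/174 + 4356 + 520619/116) - 18996) - 15277 = (3077779/348 - 18996) - 15277 = -3532829/348 - 15277 = -8849225/348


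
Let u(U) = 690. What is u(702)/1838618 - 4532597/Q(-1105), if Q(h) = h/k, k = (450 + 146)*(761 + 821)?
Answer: 231106646851049393/59755085 ≈ 3.8676e+9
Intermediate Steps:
k = 942872 (k = 596*1582 = 942872)
Q(h) = h/942872
u(702)/1838618 - 4532597/Q(-1105) = 690/1838618 - 4532597/((1/942872)*(-1105)) = 690*(1/1838618) - 4532597/(-1105/942872) = 345/919309 - 4532597*(-942872/1105) = 345/919309 + 4273658798584/1105 = 231106646851049393/59755085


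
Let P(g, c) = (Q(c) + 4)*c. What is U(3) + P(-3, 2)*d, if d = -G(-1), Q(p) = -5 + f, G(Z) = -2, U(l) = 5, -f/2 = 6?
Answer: -47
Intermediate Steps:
f = -12 (f = -2*6 = -12)
Q(p) = -17 (Q(p) = -5 - 12 = -17)
P(g, c) = -13*c (P(g, c) = (-17 + 4)*c = -13*c)
d = 2 (d = -1*(-2) = 2)
U(3) + P(-3, 2)*d = 5 - 13*2*2 = 5 - 26*2 = 5 - 52 = -47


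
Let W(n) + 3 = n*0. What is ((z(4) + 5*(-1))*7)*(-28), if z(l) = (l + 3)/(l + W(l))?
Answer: -392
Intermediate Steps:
W(n) = -3 (W(n) = -3 + n*0 = -3 + 0 = -3)
z(l) = (3 + l)/(-3 + l) (z(l) = (l + 3)/(l - 3) = (3 + l)/(-3 + l))
((z(4) + 5*(-1))*7)*(-28) = (((3 + 4)/(-3 + 4) + 5*(-1))*7)*(-28) = ((7/1 - 5)*7)*(-28) = ((1*7 - 5)*7)*(-28) = ((7 - 5)*7)*(-28) = (2*7)*(-28) = 14*(-28) = -392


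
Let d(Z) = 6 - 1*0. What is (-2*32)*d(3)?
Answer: -384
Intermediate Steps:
d(Z) = 6 (d(Z) = 6 + 0 = 6)
(-2*32)*d(3) = -2*32*6 = -64*6 = -384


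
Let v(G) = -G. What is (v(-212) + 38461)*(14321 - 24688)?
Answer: -400922991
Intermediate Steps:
(v(-212) + 38461)*(14321 - 24688) = (-1*(-212) + 38461)*(14321 - 24688) = (212 + 38461)*(-10367) = 38673*(-10367) = -400922991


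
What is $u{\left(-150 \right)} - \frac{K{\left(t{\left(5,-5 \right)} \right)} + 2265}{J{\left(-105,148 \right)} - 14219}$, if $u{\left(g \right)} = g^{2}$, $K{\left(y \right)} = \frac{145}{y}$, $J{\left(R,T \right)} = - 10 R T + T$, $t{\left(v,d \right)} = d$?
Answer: $\frac{3179900264}{141329} \approx 22500.0$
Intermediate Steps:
$J{\left(R,T \right)} = T - 10 R T$ ($J{\left(R,T \right)} = - 10 R T + T = T - 10 R T$)
$u{\left(-150 \right)} - \frac{K{\left(t{\left(5,-5 \right)} \right)} + 2265}{J{\left(-105,148 \right)} - 14219} = \left(-150\right)^{2} - \frac{\frac{145}{-5} + 2265}{148 \left(1 - -1050\right) - 14219} = 22500 - \frac{145 \left(- \frac{1}{5}\right) + 2265}{148 \left(1 + 1050\right) - 14219} = 22500 - \frac{-29 + 2265}{148 \cdot 1051 - 14219} = 22500 - \frac{2236}{155548 - 14219} = 22500 - \frac{2236}{141329} = \frac{3179900264}{141329}$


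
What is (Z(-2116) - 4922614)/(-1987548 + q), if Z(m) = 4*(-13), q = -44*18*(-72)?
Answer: 2461333/965262 ≈ 2.5499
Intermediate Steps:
q = 57024 (q = -792*(-72) = 57024)
Z(m) = -52
(Z(-2116) - 4922614)/(-1987548 + q) = (-52 - 4922614)/(-1987548 + 57024) = -4922666/(-1930524) = -4922666*(-1/1930524) = 2461333/965262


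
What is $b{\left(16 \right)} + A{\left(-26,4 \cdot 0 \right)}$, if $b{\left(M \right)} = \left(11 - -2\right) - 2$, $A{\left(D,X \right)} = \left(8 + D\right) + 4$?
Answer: $-3$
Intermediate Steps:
$A{\left(D,X \right)} = 12 + D$
$b{\left(M \right)} = 11$ ($b{\left(M \right)} = \left(11 + 2\right) - 2 = 13 - 2 = 11$)
$b{\left(16 \right)} + A{\left(-26,4 \cdot 0 \right)} = 11 + \left(12 - 26\right) = 11 - 14 = -3$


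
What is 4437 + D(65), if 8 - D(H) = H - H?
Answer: 4445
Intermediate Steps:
D(H) = 8 (D(H) = 8 - (H - H) = 8 - 1*0 = 8 + 0 = 8)
4437 + D(65) = 4437 + 8 = 4445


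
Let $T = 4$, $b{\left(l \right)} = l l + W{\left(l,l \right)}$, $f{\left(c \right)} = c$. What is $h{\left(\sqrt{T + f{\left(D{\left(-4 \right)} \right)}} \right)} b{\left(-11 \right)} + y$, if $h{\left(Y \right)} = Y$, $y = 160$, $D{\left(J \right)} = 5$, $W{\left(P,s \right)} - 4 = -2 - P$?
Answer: $562$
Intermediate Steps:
$W{\left(P,s \right)} = 2 - P$ ($W{\left(P,s \right)} = 4 - \left(2 + P\right) = 2 - P$)
$b{\left(l \right)} = 2 + l^{2} - l$ ($b{\left(l \right)} = l l - \left(-2 + l\right) = l^{2} - \left(-2 + l\right) = 2 + l^{2} - l$)
$h{\left(\sqrt{T + f{\left(D{\left(-4 \right)} \right)}} \right)} b{\left(-11 \right)} + y = \sqrt{4 + 5} \left(2 + \left(-11\right)^{2} - -11\right) + 160 = \sqrt{9} \left(2 + 121 + 11\right) + 160 = 3 \cdot 134 + 160 = 402 + 160 = 562$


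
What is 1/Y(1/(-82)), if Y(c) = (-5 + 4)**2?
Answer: 1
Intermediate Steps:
Y(c) = 1 (Y(c) = (-1)**2 = 1)
1/Y(1/(-82)) = 1/1 = 1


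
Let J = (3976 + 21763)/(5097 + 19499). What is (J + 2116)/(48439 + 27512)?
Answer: 52070875/1868090796 ≈ 0.027874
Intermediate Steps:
J = 25739/24596 ≈ 1.0465
(J + 2116)/(48439 + 27512) = (25739/24596 + 2116)/(48439 + 27512) = (52070875/24596)/75951 = (52070875/24596)*(1/75951) = 52070875/1868090796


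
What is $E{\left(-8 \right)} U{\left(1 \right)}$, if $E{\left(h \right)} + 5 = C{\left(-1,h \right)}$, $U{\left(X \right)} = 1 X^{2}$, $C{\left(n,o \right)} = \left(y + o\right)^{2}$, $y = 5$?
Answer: $4$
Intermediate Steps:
$C{\left(n,o \right)} = \left(5 + o\right)^{2}$
$U{\left(X \right)} = X^{2}$
$E{\left(h \right)} = -5 + \left(5 + h\right)^{2}$
$E{\left(-8 \right)} U{\left(1 \right)} = \left(-5 + \left(5 - 8\right)^{2}\right) 1^{2} = \left(-5 + \left(-3\right)^{2}\right) 1 = \left(-5 + 9\right) 1 = 4 \cdot 1 = 4$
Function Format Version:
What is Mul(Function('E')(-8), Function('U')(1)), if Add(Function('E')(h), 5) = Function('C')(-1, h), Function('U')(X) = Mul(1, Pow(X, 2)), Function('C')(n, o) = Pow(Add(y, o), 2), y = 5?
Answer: 4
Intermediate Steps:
Function('C')(n, o) = Pow(Add(5, o), 2)
Function('U')(X) = Pow(X, 2)
Function('E')(h) = Add(-5, Pow(Add(5, h), 2))
Mul(Function('E')(-8), Function('U')(1)) = Mul(Add(-5, Pow(Add(5, -8), 2)), Pow(1, 2)) = Mul(Add(-5, Pow(-3, 2)), 1) = Mul(Add(-5, 9), 1) = Mul(4, 1) = 4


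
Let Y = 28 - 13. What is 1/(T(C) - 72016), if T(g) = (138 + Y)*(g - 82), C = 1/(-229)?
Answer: -229/19364851 ≈ -1.1826e-5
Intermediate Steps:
C = -1/229 ≈ -0.0043668
Y = 15
T(g) = -12546 + 153*g (T(g) = (138 + 15)*(g - 82) = 153*(-82 + g) = -12546 + 153*g)
1/(T(C) - 72016) = 1/((-12546 + 153*(-1/229)) - 72016) = 1/((-12546 - 153/229) - 72016) = 1/(-2873187/229 - 72016) = 1/(-19364851/229) = -229/19364851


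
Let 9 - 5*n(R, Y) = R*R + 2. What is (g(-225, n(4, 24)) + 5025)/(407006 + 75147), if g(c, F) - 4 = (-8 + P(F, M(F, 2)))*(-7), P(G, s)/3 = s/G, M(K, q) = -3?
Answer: 5050/482153 ≈ 0.010474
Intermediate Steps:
P(G, s) = 3*s/G (P(G, s) = 3*(s/G) = 3*s/G)
n(R, Y) = 7/5 - R²/5 (n(R, Y) = 9/5 - (R*R + 2)/5 = 9/5 - (R² + 2)/5 = 9/5 - (2 + R²)/5 = 9/5 + (-⅖ - R²/5) = 7/5 - R²/5)
g(c, F) = 60 + 63/F (g(c, F) = 4 + (-8 + 3*(-3)/F)*(-7) = 4 + (-8 - 9/F)*(-7) = 4 + (56 + 63/F) = 60 + 63/F)
(g(-225, n(4, 24)) + 5025)/(407006 + 75147) = ((60 + 63/(7/5 - ⅕*4²)) + 5025)/(407006 + 75147) = ((60 + 63/(7/5 - ⅕*16)) + 5025)/482153 = ((60 + 63/(7/5 - 16/5)) + 5025)*(1/482153) = ((60 + 63/(-9/5)) + 5025)*(1/482153) = ((60 + 63*(-5/9)) + 5025)*(1/482153) = ((60 - 35) + 5025)*(1/482153) = (25 + 5025)*(1/482153) = 5050*(1/482153) = 5050/482153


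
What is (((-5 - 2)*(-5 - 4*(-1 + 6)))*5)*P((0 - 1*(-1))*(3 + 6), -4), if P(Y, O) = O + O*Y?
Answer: -35000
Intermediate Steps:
(((-5 - 2)*(-5 - 4*(-1 + 6)))*5)*P((0 - 1*(-1))*(3 + 6), -4) = (((-5 - 2)*(-5 - 4*(-1 + 6)))*5)*(-4*(1 + (0 - 1*(-1))*(3 + 6))) = (-7*(-5 - 4*5)*5)*(-4*(1 + (0 + 1)*9)) = (-7*(-5 - 20)*5)*(-4*(1 + 1*9)) = (-7*(-25)*5)*(-4*(1 + 9)) = (175*5)*(-4*10) = 875*(-40) = -35000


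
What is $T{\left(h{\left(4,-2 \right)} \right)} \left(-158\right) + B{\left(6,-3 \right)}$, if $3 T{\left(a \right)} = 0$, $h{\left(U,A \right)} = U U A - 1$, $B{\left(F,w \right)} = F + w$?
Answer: $3$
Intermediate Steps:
$h{\left(U,A \right)} = -1 + A U^{2}$ ($h{\left(U,A \right)} = U^{2} A - 1 = A U^{2} - 1 = -1 + A U^{2}$)
$T{\left(a \right)} = 0$ ($T{\left(a \right)} = \frac{1}{3} \cdot 0 = 0$)
$T{\left(h{\left(4,-2 \right)} \right)} \left(-158\right) + B{\left(6,-3 \right)} = 0 \left(-158\right) + \left(6 - 3\right) = 0 + 3 = 3$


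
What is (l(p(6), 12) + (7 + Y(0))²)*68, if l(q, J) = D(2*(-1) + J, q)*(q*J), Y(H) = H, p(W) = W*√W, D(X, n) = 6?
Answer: 3332 + 29376*√6 ≈ 75288.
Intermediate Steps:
p(W) = W^(3/2)
l(q, J) = 6*J*q (l(q, J) = 6*(q*J) = 6*(J*q) = 6*J*q)
(l(p(6), 12) + (7 + Y(0))²)*68 = (6*12*6^(3/2) + (7 + 0)²)*68 = (6*12*(6*√6) + 7²)*68 = (432*√6 + 49)*68 = (49 + 432*√6)*68 = 3332 + 29376*√6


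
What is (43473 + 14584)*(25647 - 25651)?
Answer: -232228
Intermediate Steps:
(43473 + 14584)*(25647 - 25651) = 58057*(-4) = -232228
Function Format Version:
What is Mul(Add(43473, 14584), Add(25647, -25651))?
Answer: -232228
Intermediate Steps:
Mul(Add(43473, 14584), Add(25647, -25651)) = Mul(58057, -4) = -232228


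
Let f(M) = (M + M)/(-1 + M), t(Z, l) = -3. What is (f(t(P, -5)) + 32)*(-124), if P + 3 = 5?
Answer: -4154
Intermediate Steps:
P = 2 (P = -3 + 5 = 2)
f(M) = 2*M/(-1 + M) (f(M) = (2*M)/(-1 + M) = 2*M/(-1 + M))
(f(t(P, -5)) + 32)*(-124) = (2*(-3)/(-1 - 3) + 32)*(-124) = (2*(-3)/(-4) + 32)*(-124) = (2*(-3)*(-¼) + 32)*(-124) = (3/2 + 32)*(-124) = (67/2)*(-124) = -4154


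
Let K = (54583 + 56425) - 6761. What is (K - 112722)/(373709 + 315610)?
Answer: -2825/229773 ≈ -0.012295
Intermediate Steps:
K = 104247 (K = 111008 - 6761 = 104247)
(K - 112722)/(373709 + 315610) = (104247 - 112722)/(373709 + 315610) = -8475/689319 = -8475*1/689319 = -2825/229773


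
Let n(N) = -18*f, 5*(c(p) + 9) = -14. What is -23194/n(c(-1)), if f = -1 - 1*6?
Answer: -11597/63 ≈ -184.08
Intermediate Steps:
f = -7 (f = -1 - 6 = -7)
c(p) = -59/5 (c(p) = -9 + (⅕)*(-14) = -9 - 14/5 = -59/5)
n(N) = 126 (n(N) = -18*(-7) = 126)
-23194/n(c(-1)) = -23194/126 = -23194*1/126 = -11597/63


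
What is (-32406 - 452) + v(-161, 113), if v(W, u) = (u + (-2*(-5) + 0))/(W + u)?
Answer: -525769/16 ≈ -32861.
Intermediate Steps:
v(W, u) = (10 + u)/(W + u) (v(W, u) = (u + (10 + 0))/(W + u) = (u + 10)/(W + u) = (10 + u)/(W + u))
(-32406 - 452) + v(-161, 113) = (-32406 - 452) + (10 + 113)/(-161 + 113) = -32858 + 123/(-48) = -32858 - 1/48*123 = -32858 - 41/16 = -525769/16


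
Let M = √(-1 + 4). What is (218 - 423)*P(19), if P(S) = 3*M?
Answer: -615*√3 ≈ -1065.2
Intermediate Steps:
M = √3 ≈ 1.7320
P(S) = 3*√3
(218 - 423)*P(19) = (218 - 423)*(3*√3) = -615*√3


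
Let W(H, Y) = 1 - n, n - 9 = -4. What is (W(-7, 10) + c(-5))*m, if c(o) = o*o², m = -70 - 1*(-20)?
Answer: 6450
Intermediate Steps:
n = 5 (n = 9 - 4 = 5)
W(H, Y) = -4 (W(H, Y) = 1 - 1*5 = 1 - 5 = -4)
m = -50 (m = -70 + 20 = -50)
c(o) = o³
(W(-7, 10) + c(-5))*m = (-4 + (-5)³)*(-50) = (-4 - 125)*(-50) = -129*(-50) = 6450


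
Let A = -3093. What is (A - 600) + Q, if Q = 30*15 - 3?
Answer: -3246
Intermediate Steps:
Q = 447 (Q = 450 - 3 = 447)
(A - 600) + Q = (-3093 - 600) + 447 = -3693 + 447 = -3246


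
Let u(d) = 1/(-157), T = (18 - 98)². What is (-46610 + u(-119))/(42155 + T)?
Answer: -2439257/2541045 ≈ -0.95994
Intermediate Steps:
T = 6400 (T = (-80)² = 6400)
u(d) = -1/157
(-46610 + u(-119))/(42155 + T) = (-46610 - 1/157)/(42155 + 6400) = -7317771/157/48555 = -7317771/157*1/48555 = -2439257/2541045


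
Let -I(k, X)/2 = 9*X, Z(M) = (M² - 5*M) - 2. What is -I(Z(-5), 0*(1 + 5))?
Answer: 0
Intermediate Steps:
Z(M) = -2 + M² - 5*M
I(k, X) = -18*X
-I(Z(-5), 0*(1 + 5)) = -(-18)*0*(1 + 5) = -(-18)*0*6 = -(-18)*0 = -1*0 = 0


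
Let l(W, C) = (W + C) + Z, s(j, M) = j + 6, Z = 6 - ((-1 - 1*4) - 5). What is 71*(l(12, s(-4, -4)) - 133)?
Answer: -7313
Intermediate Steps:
Z = 16 (Z = 6 - ((-1 - 4) - 5) = 6 - (-5 - 5) = 6 - 1*(-10) = 6 + 10 = 16)
s(j, M) = 6 + j
l(W, C) = 16 + C + W (l(W, C) = (W + C) + 16 = (C + W) + 16 = 16 + C + W)
71*(l(12, s(-4, -4)) - 133) = 71*((16 + (6 - 4) + 12) - 133) = 71*((16 + 2 + 12) - 133) = 71*(30 - 133) = 71*(-103) = -7313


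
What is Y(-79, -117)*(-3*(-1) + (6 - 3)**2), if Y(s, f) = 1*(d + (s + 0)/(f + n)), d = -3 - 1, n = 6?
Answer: -1460/37 ≈ -39.459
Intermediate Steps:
d = -4
Y(s, f) = -4 + s/(6 + f) (Y(s, f) = 1*(-4 + (s + 0)/(f + 6)) = 1*(-4 + s/(6 + f)) = -4 + s/(6 + f))
Y(-79, -117)*(-3*(-1) + (6 - 3)**2) = ((-24 - 79 - 4*(-117))/(6 - 117))*(-3*(-1) + (6 - 3)**2) = ((-24 - 79 + 468)/(-111))*(3 + 3**2) = (-1/111*365)*(3 + 9) = -365/111*12 = -1460/37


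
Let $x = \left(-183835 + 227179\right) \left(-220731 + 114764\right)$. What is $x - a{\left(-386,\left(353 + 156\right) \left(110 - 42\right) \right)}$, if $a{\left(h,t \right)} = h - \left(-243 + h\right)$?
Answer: $-4593033891$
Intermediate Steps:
$x = -4593033648$ ($x = 43344 \left(-105967\right) = -4593033648$)
$a{\left(h,t \right)} = 243$
$x - a{\left(-386,\left(353 + 156\right) \left(110 - 42\right) \right)} = -4593033648 - 243 = -4593033891$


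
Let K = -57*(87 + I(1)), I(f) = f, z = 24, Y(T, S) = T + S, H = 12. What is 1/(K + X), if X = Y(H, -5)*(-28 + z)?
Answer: -1/5044 ≈ -0.00019826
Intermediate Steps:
Y(T, S) = S + T
X = -28 (X = (-5 + 12)*(-28 + 24) = 7*(-4) = -28)
K = -5016 (K = -57*(87 + 1) = -57*88 = -5016)
1/(K + X) = 1/(-5016 - 28) = 1/(-5044) = -1/5044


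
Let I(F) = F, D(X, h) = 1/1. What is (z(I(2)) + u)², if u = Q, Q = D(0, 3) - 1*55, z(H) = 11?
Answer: 1849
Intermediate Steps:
D(X, h) = 1
Q = -54 (Q = 1 - 1*55 = 1 - 55 = -54)
u = -54
(z(I(2)) + u)² = (11 - 54)² = (-43)² = 1849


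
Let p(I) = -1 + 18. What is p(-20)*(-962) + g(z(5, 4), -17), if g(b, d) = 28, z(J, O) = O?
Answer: -16326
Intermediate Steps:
p(I) = 17
p(-20)*(-962) + g(z(5, 4), -17) = 17*(-962) + 28 = -16354 + 28 = -16326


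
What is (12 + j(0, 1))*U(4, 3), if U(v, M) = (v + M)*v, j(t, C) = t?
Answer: 336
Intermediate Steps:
U(v, M) = v*(M + v) (U(v, M) = (M + v)*v = v*(M + v))
(12 + j(0, 1))*U(4, 3) = (12 + 0)*(4*(3 + 4)) = 12*(4*7) = 12*28 = 336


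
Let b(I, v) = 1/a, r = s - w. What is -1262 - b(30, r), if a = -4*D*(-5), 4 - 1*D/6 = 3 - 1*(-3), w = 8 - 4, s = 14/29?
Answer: -302879/240 ≈ -1262.0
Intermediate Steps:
s = 14/29 (s = 14*(1/29) = 14/29 ≈ 0.48276)
w = 4
D = -12 (D = 24 - 6*(3 - 1*(-3)) = 24 - 6*(3 + 3) = 24 - 6*6 = 24 - 36 = -12)
r = -102/29 (r = 14/29 - 1*4 = 14/29 - 4 = -102/29 ≈ -3.5172)
a = -240 (a = -4*(-12)*(-5) = 48*(-5) = -240)
b(I, v) = -1/240 (b(I, v) = 1/(-240) = -1/240)
-1262 - b(30, r) = -1262 - 1*(-1/240) = -1262 + 1/240 = -302879/240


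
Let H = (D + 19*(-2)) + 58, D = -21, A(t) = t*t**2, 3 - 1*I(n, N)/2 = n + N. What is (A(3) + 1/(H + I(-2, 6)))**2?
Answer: 6400/9 ≈ 711.11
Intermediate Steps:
I(n, N) = 6 - 2*N - 2*n (I(n, N) = 6 - 2*(n + N) = 6 - 2*(N + n) = 6 + (-2*N - 2*n) = 6 - 2*N - 2*n)
A(t) = t**3
H = -1 (H = (-21 + 19*(-2)) + 58 = (-21 - 38) + 58 = -59 + 58 = -1)
(A(3) + 1/(H + I(-2, 6)))**2 = (3**3 + 1/(-1 + (6 - 2*6 - 2*(-2))))**2 = (27 + 1/(-1 + (6 - 12 + 4)))**2 = (27 + 1/(-1 - 2))**2 = (27 + 1/(-3))**2 = (27 - 1/3)**2 = (80/3)**2 = 6400/9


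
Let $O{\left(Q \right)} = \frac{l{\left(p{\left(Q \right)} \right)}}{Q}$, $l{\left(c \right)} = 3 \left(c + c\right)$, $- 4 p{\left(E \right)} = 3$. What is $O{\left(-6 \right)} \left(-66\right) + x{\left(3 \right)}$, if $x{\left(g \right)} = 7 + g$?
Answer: $- \frac{79}{2} \approx -39.5$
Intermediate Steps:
$p{\left(E \right)} = - \frac{3}{4}$ ($p{\left(E \right)} = \left(- \frac{1}{4}\right) 3 = - \frac{3}{4}$)
$l{\left(c \right)} = 6 c$ ($l{\left(c \right)} = 3 \cdot 2 c = 6 c$)
$O{\left(Q \right)} = - \frac{9}{2 Q}$ ($O{\left(Q \right)} = \frac{6 \left(- \frac{3}{4}\right)}{Q} = - \frac{9}{2 Q}$)
$O{\left(-6 \right)} \left(-66\right) + x{\left(3 \right)} = - \frac{9}{2 \left(-6\right)} \left(-66\right) + \left(7 + 3\right) = \left(- \frac{9}{2}\right) \left(- \frac{1}{6}\right) \left(-66\right) + 10 = \frac{3}{4} \left(-66\right) + 10 = - \frac{99}{2} + 10 = - \frac{79}{2}$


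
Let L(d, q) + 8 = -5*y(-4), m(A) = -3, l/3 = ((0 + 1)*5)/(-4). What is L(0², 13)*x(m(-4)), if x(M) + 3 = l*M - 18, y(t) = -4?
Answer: -117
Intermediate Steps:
l = -15/4 (l = 3*(((0 + 1)*5)/(-4)) = 3*((1*5)*(-¼)) = 3*(5*(-¼)) = 3*(-5/4) = -15/4 ≈ -3.7500)
x(M) = -21 - 15*M/4 (x(M) = -3 + (-15*M/4 - 18) = -3 + (-18 - 15*M/4) = -21 - 15*M/4)
L(d, q) = 12 (L(d, q) = -8 - 5*(-4) = -8 + 20 = 12)
L(0², 13)*x(m(-4)) = 12*(-21 - 15/4*(-3)) = 12*(-21 + 45/4) = 12*(-39/4) = -117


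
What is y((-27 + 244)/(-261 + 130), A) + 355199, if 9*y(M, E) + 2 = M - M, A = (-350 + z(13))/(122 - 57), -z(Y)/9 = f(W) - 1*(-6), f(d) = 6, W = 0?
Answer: 3196789/9 ≈ 3.5520e+5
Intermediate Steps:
z(Y) = -108 (z(Y) = -9*(6 - 1*(-6)) = -9*(6 + 6) = -9*12 = -108)
A = -458/65 (A = (-350 - 108)/(122 - 57) = -458/65 ≈ -7.0462)
y(M, E) = -2/9 (y(M, E) = -2/9 + (M - M)/9 = -2/9 + (⅑)*0 = -2/9 + 0 = -2/9)
y((-27 + 244)/(-261 + 130), A) + 355199 = -2/9 + 355199 = 3196789/9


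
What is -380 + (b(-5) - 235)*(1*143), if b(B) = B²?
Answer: -30410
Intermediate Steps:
-380 + (b(-5) - 235)*(1*143) = -380 + ((-5)² - 235)*(1*143) = -380 + (25 - 235)*143 = -380 - 210*143 = -380 - 30030 = -30410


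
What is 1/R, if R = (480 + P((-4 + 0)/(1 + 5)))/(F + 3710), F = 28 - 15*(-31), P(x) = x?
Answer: 12609/1438 ≈ 8.7684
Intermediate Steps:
F = 493 (F = 28 + 465 = 493)
R = 1438/12609 (R = (480 + (-4 + 0)/(1 + 5))/(493 + 3710) = (480 - 4/6)/4203 = (480 - 4*1/6)*(1/4203) = (480 - 2/3)*(1/4203) = (1438/3)*(1/4203) = 1438/12609 ≈ 0.11405)
1/R = 1/(1438/12609) = 12609/1438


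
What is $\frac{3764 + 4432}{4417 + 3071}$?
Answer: $\frac{683}{624} \approx 1.0946$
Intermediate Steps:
$\frac{3764 + 4432}{4417 + 3071} = \frac{8196}{7488} = 8196 \cdot \frac{1}{7488} = \frac{683}{624}$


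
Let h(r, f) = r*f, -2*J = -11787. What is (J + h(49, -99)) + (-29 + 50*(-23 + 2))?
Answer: -73/2 ≈ -36.500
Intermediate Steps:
J = 11787/2 (J = -1/2*(-11787) = 11787/2 ≈ 5893.5)
h(r, f) = f*r
(J + h(49, -99)) + (-29 + 50*(-23 + 2)) = (11787/2 - 99*49) + (-29 + 50*(-23 + 2)) = (11787/2 - 4851) + (-29 + 50*(-21)) = 2085/2 + (-29 - 1050) = 2085/2 - 1079 = -73/2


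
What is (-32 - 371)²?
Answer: 162409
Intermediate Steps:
(-32 - 371)² = (-403)² = 162409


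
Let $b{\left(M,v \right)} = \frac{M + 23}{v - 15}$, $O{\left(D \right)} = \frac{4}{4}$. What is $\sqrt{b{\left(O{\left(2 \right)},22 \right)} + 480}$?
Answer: $\frac{6 \sqrt{658}}{7} \approx 21.987$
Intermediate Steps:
$O{\left(D \right)} = 1$ ($O{\left(D \right)} = 4 \cdot \frac{1}{4} = 1$)
$b{\left(M,v \right)} = \frac{23 + M}{-15 + v}$
$\sqrt{b{\left(O{\left(2 \right)},22 \right)} + 480} = \sqrt{\frac{23 + 1}{-15 + 22} + 480} = \sqrt{\frac{1}{7} \cdot 24 + 480} = \sqrt{\frac{24}{7} + 480} = \sqrt{\frac{3384}{7}} = \frac{6 \sqrt{658}}{7}$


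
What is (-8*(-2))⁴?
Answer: 65536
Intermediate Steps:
(-8*(-2))⁴ = 16⁴ = 65536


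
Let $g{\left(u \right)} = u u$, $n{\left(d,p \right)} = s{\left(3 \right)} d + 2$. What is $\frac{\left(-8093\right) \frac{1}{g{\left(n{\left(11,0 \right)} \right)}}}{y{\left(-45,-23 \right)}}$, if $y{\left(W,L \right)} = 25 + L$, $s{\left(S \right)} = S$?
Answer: $- \frac{8093}{2450} \approx -3.3033$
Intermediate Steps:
$n{\left(d,p \right)} = 2 + 3 d$ ($n{\left(d,p \right)} = 3 d + 2 = 2 + 3 d$)
$g{\left(u \right)} = u^{2}$
$\frac{\left(-8093\right) \frac{1}{g{\left(n{\left(11,0 \right)} \right)}}}{y{\left(-45,-23 \right)}} = \frac{\left(-8093\right) \frac{1}{\left(2 + 3 \cdot 11\right)^{2}}}{25 - 23} = \frac{\left(-8093\right) \frac{1}{\left(2 + 33\right)^{2}}}{2} = - \frac{8093}{35^{2}} \cdot \frac{1}{2} = - \frac{8093}{1225} \cdot \frac{1}{2} = \left(-8093\right) \frac{1}{1225} \cdot \frac{1}{2} = \left(- \frac{8093}{1225}\right) \frac{1}{2} = - \frac{8093}{2450}$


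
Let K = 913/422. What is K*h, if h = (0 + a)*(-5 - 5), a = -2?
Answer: 9130/211 ≈ 43.270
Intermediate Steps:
K = 913/422 (K = 913*(1/422) = 913/422 ≈ 2.1635)
h = 20 (h = (0 - 2)*(-5 - 5) = -2*(-10) = 20)
K*h = (913/422)*20 = 9130/211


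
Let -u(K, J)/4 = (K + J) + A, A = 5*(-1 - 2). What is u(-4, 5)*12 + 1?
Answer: 673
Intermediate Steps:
A = -15 (A = 5*(-3) = -15)
u(K, J) = 60 - 4*J - 4*K (u(K, J) = -4*((K + J) - 15) = -4*((J + K) - 15) = -4*(-15 + J + K) = 60 - 4*J - 4*K)
u(-4, 5)*12 + 1 = (60 - 4*5 - 4*(-4))*12 + 1 = (60 - 20 + 16)*12 + 1 = 56*12 + 1 = 672 + 1 = 673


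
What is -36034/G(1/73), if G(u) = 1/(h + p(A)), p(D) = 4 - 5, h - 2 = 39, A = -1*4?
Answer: -1441360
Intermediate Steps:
A = -4
h = 41 (h = 2 + 39 = 41)
p(D) = -1
G(u) = 1/40 (G(u) = 1/(41 - 1) = 1/40)
-36034/G(1/73) = -36034/1/40 = -36034*40 = -1441360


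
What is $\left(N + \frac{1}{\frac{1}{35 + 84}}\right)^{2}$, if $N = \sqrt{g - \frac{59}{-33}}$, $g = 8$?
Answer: $\frac{\left(3927 + \sqrt{10659}\right)^{2}}{1089} \approx 14915.0$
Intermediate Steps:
$N = \frac{\sqrt{10659}}{33}$ ($N = \sqrt{8 - \frac{59}{-33}} = \sqrt{8 - - \frac{59}{33}} = \sqrt{8 + \frac{59}{33}} = \sqrt{\frac{323}{33}} = \frac{\sqrt{10659}}{33} \approx 3.1286$)
$\left(N + \frac{1}{\frac{1}{35 + 84}}\right)^{2} = \left(\frac{\sqrt{10659}}{33} + \frac{1}{\frac{1}{35 + 84}}\right)^{2} = \left(\frac{\sqrt{10659}}{33} + \frac{1}{\frac{1}{119}}\right)^{2} = \left(\frac{\sqrt{10659}}{33} + 119\right)^{2} = \left(119 + \frac{\sqrt{10659}}{33}\right)^{2}$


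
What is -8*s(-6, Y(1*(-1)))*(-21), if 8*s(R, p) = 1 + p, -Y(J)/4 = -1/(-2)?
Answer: -21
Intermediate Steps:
Y(J) = -2 (Y(J) = -(-4)/(-2) = -(-4)*(-1)/2 = -4*1/2 = -2)
s(R, p) = 1/8 + p/8 (s(R, p) = (1 + p)/8 = 1/8 + p/8)
-8*s(-6, Y(1*(-1)))*(-21) = -8*(1/8 + (1/8)*(-2))*(-21) = -8*(1/8 - 1/4)*(-21) = -8*(-1/8)*(-21) = 1*(-21) = -21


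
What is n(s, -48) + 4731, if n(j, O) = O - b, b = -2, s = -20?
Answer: 4685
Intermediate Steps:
n(j, O) = 2 + O (n(j, O) = O - 1*(-2) = O + 2 = 2 + O)
n(s, -48) + 4731 = (2 - 48) + 4731 = -46 + 4731 = 4685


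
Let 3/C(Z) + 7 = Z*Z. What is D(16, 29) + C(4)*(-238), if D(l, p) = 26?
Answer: -160/3 ≈ -53.333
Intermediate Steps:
C(Z) = 3/(-7 + Z**2) (C(Z) = 3/(-7 + Z*Z) = 3/(-7 + Z**2))
D(16, 29) + C(4)*(-238) = 26 + (3/(-7 + 4**2))*(-238) = 26 + (3/(-7 + 16))*(-238) = 26 + (3/9)*(-238) = 26 + (3*(1/9))*(-238) = 26 + (1/3)*(-238) = 26 - 238/3 = -160/3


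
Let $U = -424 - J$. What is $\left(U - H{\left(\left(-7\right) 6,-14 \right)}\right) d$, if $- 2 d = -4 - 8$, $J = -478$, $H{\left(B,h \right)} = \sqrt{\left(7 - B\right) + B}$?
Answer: $324 - 6 \sqrt{7} \approx 308.13$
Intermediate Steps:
$H{\left(B,h \right)} = \sqrt{7}$
$d = 6$ ($d = - \frac{-4 - 8}{2} = \left(- \frac{1}{2}\right) \left(-12\right) = 6$)
$U = 54$ ($U = -424 - -478 = -424 + 478 = 54$)
$\left(U - H{\left(\left(-7\right) 6,-14 \right)}\right) d = \left(54 - \sqrt{7}\right) 6 = 324 - 6 \sqrt{7}$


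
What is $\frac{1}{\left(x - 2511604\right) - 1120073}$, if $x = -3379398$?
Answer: $- \frac{1}{7011075} \approx -1.4263 \cdot 10^{-7}$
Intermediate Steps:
$\frac{1}{\left(x - 2511604\right) - 1120073} = \frac{1}{\left(-3379398 - 2511604\right) - 1120073} = \frac{1}{-5891002 - 1120073} = \frac{1}{-7011075} = - \frac{1}{7011075}$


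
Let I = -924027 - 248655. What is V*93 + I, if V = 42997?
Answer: 2826039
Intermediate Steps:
I = -1172682
V*93 + I = 42997*93 - 1172682 = 3998721 - 1172682 = 2826039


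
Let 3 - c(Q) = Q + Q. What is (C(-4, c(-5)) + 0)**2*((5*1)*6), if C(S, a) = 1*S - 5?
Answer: 2430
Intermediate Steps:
c(Q) = 3 - 2*Q (c(Q) = 3 - (Q + Q) = 3 - 2*Q)
C(S, a) = -5 + S (C(S, a) = S - 5 = -5 + S)
(C(-4, c(-5)) + 0)**2*((5*1)*6) = ((-5 - 4) + 0)**2*((5*1)*6) = (-9 + 0)**2*(5*6) = (-9)**2*30 = 81*30 = 2430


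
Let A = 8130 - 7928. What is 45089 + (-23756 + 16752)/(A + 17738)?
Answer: 202222414/4485 ≈ 45089.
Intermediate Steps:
A = 202
45089 + (-23756 + 16752)/(A + 17738) = 45089 + (-23756 + 16752)/(202 + 17738) = 45089 - 7004/17940 = 45089 - 7004*1/17940 = 45089 - 1751/4485 = 202222414/4485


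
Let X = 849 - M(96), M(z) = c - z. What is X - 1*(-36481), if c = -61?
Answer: 37487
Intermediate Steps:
M(z) = -61 - z
X = 1006 (X = 849 - (-61 - 1*96) = 849 - (-61 - 96) = 849 - 1*(-157) = 849 + 157 = 1006)
X - 1*(-36481) = 1006 - 1*(-36481) = 1006 + 36481 = 37487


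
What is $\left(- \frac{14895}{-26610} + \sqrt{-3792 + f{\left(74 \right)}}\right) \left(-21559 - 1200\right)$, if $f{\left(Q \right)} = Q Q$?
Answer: $- \frac{22599687}{1774} - 45518 \sqrt{421} \approx -9.4669 \cdot 10^{5}$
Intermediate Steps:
$f{\left(Q \right)} = Q^{2}$
$\left(- \frac{14895}{-26610} + \sqrt{-3792 + f{\left(74 \right)}}\right) \left(-21559 - 1200\right) = \left(- \frac{14895}{-26610} + \sqrt{-3792 + 74^{2}}\right) \left(-21559 - 1200\right) = \left(\left(-14895\right) \left(- \frac{1}{26610}\right) + \sqrt{-3792 + 5476}\right) \left(-21559 - 1200\right) = \left(\frac{993}{1774} + \sqrt{1684}\right) \left(-22759\right) = \left(\frac{993}{1774} + 2 \sqrt{421}\right) \left(-22759\right) = - \frac{22599687}{1774} - 45518 \sqrt{421}$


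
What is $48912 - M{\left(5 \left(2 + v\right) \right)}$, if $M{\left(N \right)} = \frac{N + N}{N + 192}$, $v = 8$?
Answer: $\frac{5918302}{121} \approx 48912.0$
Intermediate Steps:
$M{\left(N \right)} = \frac{2 N}{192 + N}$
$48912 - M{\left(5 \left(2 + v\right) \right)} = 48912 - \frac{2 \cdot 5 \left(2 + 8\right)}{192 + 5 \left(2 + 8\right)} = 48912 - \frac{2 \cdot 5 \cdot 10}{192 + 5 \cdot 10} = 48912 - 2 \cdot 50 \frac{1}{192 + 50} = 48912 - 2 \cdot 50 \cdot \frac{1}{242} = 48912 - \frac{50}{121} = \frac{5918302}{121}$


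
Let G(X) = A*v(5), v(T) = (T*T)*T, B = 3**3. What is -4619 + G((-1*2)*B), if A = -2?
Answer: -4869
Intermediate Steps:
B = 27
v(T) = T**3 (v(T) = T**2*T = T**3)
G(X) = -250 (G(X) = -2*5**3 = -2*125 = -250)
-4619 + G((-1*2)*B) = -4619 - 250 = -4869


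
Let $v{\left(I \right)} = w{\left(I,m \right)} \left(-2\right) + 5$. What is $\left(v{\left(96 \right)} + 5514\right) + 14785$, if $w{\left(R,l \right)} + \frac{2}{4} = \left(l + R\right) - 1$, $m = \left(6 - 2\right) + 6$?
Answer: $20095$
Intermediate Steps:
$m = 10$ ($m = 4 + 6 = 10$)
$w{\left(R,l \right)} = - \frac{3}{2} + R + l$ ($w{\left(R,l \right)} = - \frac{1}{2} - \left(1 - R - l\right) = - \frac{1}{2} + \left(-1 + R + l\right) = - \frac{3}{2} + R + l$)
$v{\left(I \right)} = -12 - 2 I$ ($v{\left(I \right)} = \left(- \frac{3}{2} + I + 10\right) \left(-2\right) + 5 = \left(\frac{17}{2} + I\right) \left(-2\right) + 5 = \left(-17 - 2 I\right) + 5 = -12 - 2 I$)
$\left(v{\left(96 \right)} + 5514\right) + 14785 = \left(\left(-12 - 192\right) + 5514\right) + 14785 = \left(-204 + 5514\right) + 14785 = 5310 + 14785 = 20095$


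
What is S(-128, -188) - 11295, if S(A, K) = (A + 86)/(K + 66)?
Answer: -688974/61 ≈ -11295.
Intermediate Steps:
S(A, K) = (86 + A)/(66 + K)
S(-128, -188) - 11295 = (86 - 128)/(66 - 188) - 11295 = -42/(-122) - 11295 = -1/122*(-42) - 11295 = 21/61 - 11295 = -688974/61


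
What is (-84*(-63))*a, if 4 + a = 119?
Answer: 608580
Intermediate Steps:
a = 115 (a = -4 + 119 = 115)
(-84*(-63))*a = -84*(-63)*115 = 5292*115 = 608580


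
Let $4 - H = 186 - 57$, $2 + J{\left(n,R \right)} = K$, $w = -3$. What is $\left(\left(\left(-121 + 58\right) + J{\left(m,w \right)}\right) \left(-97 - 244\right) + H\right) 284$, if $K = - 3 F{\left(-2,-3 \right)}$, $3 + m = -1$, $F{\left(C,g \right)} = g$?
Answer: $5387764$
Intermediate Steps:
$m = -4$ ($m = -3 - 1 = -4$)
$K = 9$ ($K = \left(-3\right) \left(-3\right) = 9$)
$J{\left(n,R \right)} = 7$ ($J{\left(n,R \right)} = -2 + 9 = 7$)
$H = -125$ ($H = 4 - \left(186 - 57\right) = 4 - 129 = -125$)
$\left(\left(\left(-121 + 58\right) + J{\left(m,w \right)}\right) \left(-97 - 244\right) + H\right) 284 = \left(\left(\left(-121 + 58\right) + 7\right) \left(-97 - 244\right) - 125\right) 284 = \left(\left(-63 + 7\right) \left(-341\right) - 125\right) 284 = \left(\left(-56\right) \left(-341\right) - 125\right) 284 = \left(19096 - 125\right) 284 = 18971 \cdot 284 = 5387764$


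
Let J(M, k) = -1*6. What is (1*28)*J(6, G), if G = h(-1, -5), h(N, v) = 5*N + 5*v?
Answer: -168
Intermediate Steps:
G = -30 (G = 5*(-1) + 5*(-5) = -5 - 25 = -30)
J(M, k) = -6
(1*28)*J(6, G) = (1*28)*(-6) = 28*(-6) = -168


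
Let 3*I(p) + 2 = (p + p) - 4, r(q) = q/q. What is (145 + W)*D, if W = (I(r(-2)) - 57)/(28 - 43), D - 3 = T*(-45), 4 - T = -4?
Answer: -159460/3 ≈ -53153.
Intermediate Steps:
T = 8 (T = 4 - 1*(-4) = 4 + 4 = 8)
D = -357 (D = 3 + 8*(-45) = 3 - 360 = -357)
r(q) = 1
I(p) = -2 + 2*p/3 (I(p) = -⅔ + ((p + p) - 4)/3 = -⅔ + (2*p - 4)/3 = -⅔ + (-4 + 2*p)/3 = -⅔ + (-4/3 + 2*p/3) = -2 + 2*p/3)
W = 35/9 (W = ((-2 + (⅔)*1) - 57)/(28 - 43) = ((-2 + ⅔) - 57)/(-15) = (-4/3 - 57)*(-1/15) = -175/3*(-1/15) = 35/9 ≈ 3.8889)
(145 + W)*D = (145 + 35/9)*(-357) = (1340/9)*(-357) = -159460/3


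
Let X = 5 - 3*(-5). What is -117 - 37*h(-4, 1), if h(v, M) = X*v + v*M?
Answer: 2991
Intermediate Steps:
X = 20 (X = 5 + 15 = 20)
h(v, M) = 20*v + M*v (h(v, M) = 20*v + v*M = 20*v + M*v)
-117 - 37*h(-4, 1) = -117 - (-148)*(20 + 1) = -117 - (-148)*21 = -117 - 37*(-84) = -117 + 3108 = 2991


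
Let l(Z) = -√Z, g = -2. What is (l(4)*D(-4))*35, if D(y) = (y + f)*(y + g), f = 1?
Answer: -1260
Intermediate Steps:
D(y) = (1 + y)*(-2 + y) (D(y) = (y + 1)*(y - 2) = (1 + y)*(-2 + y))
(l(4)*D(-4))*35 = ((-√4)*(-2 + (-4)² - 1*(-4)))*35 = ((-1*2)*(-2 + 16 + 4))*35 = -2*18*35 = -36*35 = -1260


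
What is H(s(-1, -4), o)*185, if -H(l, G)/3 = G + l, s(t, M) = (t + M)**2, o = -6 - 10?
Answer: -4995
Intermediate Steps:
o = -16
s(t, M) = (M + t)**2
H(l, G) = -3*G - 3*l (H(l, G) = -3*(G + l) = -3*G - 3*l)
H(s(-1, -4), o)*185 = (-3*(-16) - 3*(-4 - 1)**2)*185 = (48 - 3*(-5)**2)*185 = (48 - 3*25)*185 = (48 - 75)*185 = -27*185 = -4995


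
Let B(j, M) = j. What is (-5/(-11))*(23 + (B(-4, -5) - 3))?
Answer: 80/11 ≈ 7.2727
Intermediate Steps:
(-5/(-11))*(23 + (B(-4, -5) - 3)) = (-5/(-11))*(23 + (-4 - 3)) = (-5*(-1/11))*(23 - 7) = (5/11)*16 = 80/11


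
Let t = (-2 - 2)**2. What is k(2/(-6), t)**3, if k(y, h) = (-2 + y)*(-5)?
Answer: 42875/27 ≈ 1588.0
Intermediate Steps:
t = 16 (t = (-4)**2 = 16)
k(y, h) = 10 - 5*y
k(2/(-6), t)**3 = (10 - 10/(-6))**3 = (10 - 10*(-1)/6)**3 = (10 - 5*(-1/3))**3 = (10 + 5/3)**3 = (35/3)**3 = 42875/27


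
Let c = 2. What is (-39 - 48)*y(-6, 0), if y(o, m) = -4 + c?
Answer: 174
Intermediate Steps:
y(o, m) = -2 (y(o, m) = -4 + 2 = -2)
(-39 - 48)*y(-6, 0) = (-39 - 48)*(-2) = -87*(-2) = 174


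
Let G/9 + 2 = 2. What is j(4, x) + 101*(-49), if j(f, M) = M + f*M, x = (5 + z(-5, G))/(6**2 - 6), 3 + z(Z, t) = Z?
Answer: -9899/2 ≈ -4949.5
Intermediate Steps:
G = 0 (G = -18 + 9*2 = -18 + 18 = 0)
z(Z, t) = -3 + Z
x = -1/10 (x = (5 + (-3 - 5))/(6**2 - 6) = (5 - 8)/(36 - 6) = -3/30 = -3*1/30 = -1/10 ≈ -0.10000)
j(f, M) = M + M*f
j(4, x) + 101*(-49) = -(1 + 4)/10 + 101*(-49) = -1/10*5 - 4949 = -1/2 - 4949 = -9899/2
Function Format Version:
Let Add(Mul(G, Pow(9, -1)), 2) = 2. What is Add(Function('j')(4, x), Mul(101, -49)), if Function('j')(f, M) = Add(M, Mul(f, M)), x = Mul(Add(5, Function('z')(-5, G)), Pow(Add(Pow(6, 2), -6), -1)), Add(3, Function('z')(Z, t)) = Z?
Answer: Rational(-9899, 2) ≈ -4949.5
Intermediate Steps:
G = 0 (G = Add(-18, Mul(9, 2)) = Add(-18, 18) = 0)
Function('z')(Z, t) = Add(-3, Z)
x = Rational(-1, 10) (x = Mul(Add(5, Add(-3, -5)), Pow(Add(Pow(6, 2), -6), -1)) = Mul(Add(5, -8), Pow(Add(36, -6), -1)) = Mul(-3, Pow(30, -1)) = Mul(-3, Rational(1, 30)) = Rational(-1, 10) ≈ -0.10000)
Function('j')(f, M) = Add(M, Mul(M, f))
Add(Function('j')(4, x), Mul(101, -49)) = Add(Mul(Rational(-1, 10), Add(1, 4)), Mul(101, -49)) = Add(Mul(Rational(-1, 10), 5), -4949) = Add(Rational(-1, 2), -4949) = Rational(-9899, 2)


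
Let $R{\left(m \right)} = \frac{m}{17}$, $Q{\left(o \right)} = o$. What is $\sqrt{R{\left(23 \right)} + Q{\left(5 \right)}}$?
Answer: $\frac{6 \sqrt{51}}{17} \approx 2.5205$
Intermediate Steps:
$R{\left(m \right)} = \frac{m}{17}$ ($R{\left(m \right)} = m \frac{1}{17} = \frac{m}{17}$)
$\sqrt{R{\left(23 \right)} + Q{\left(5 \right)}} = \sqrt{\frac{1}{17} \cdot 23 + 5} = \sqrt{\frac{23}{17} + 5} = \sqrt{\frac{108}{17}} = \frac{6 \sqrt{51}}{17}$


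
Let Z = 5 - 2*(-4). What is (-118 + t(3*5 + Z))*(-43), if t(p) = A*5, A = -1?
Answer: 5289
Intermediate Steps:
Z = 13 (Z = 5 + 8 = 13)
t(p) = -5 (t(p) = -1*5 = -5)
(-118 + t(3*5 + Z))*(-43) = (-118 - 5)*(-43) = -123*(-43) = 5289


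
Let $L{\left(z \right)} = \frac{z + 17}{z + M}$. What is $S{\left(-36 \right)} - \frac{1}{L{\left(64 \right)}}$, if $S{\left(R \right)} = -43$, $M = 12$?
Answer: $- \frac{3559}{81} \approx -43.938$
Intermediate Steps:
$L{\left(z \right)} = \frac{17 + z}{12 + z}$ ($L{\left(z \right)} = \frac{z + 17}{z + 12} = \frac{17 + z}{12 + z}$)
$S{\left(-36 \right)} - \frac{1}{L{\left(64 \right)}} = -43 - \frac{1}{\frac{1}{12 + 64} \left(17 + 64\right)} = -43 - \frac{1}{\frac{1}{76} \cdot 81} = -43 - \frac{1}{\frac{81}{76}} = -43 - \frac{76}{81} = - \frac{3559}{81}$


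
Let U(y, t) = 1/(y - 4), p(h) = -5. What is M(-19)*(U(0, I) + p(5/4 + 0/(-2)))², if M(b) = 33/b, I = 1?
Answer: -14553/304 ≈ -47.872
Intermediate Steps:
U(y, t) = 1/(-4 + y)
M(-19)*(U(0, I) + p(5/4 + 0/(-2)))² = (33/(-19))*(1/(-4 + 0) - 5)² = (33*(-1/19))*(1/(-4) - 5)² = -33*(-¼ - 5)²/19 = -33*(-21/4)²/19 = -33/19*441/16 = -14553/304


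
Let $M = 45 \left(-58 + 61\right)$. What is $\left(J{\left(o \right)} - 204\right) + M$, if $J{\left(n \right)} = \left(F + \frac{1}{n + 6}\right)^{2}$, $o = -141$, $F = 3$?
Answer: $- \frac{1094309}{18225} \approx -60.044$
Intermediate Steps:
$M = 135$ ($M = 45 \cdot 3 = 135$)
$J{\left(n \right)} = \left(3 + \frac{1}{6 + n}\right)^{2}$ ($J{\left(n \right)} = \left(3 + \frac{1}{n + 6}\right)^{2} = \left(3 + \frac{1}{6 + n}\right)^{2}$)
$\left(J{\left(o \right)} - 204\right) + M = \left(\frac{\left(19 + 3 \left(-141\right)\right)^{2}}{\left(6 - 141\right)^{2}} - 204\right) + 135 = \left(\frac{\left(19 - 423\right)^{2}}{18225} - 204\right) + 135 = \left(\frac{\left(-404\right)^{2}}{18225} - 204\right) + 135 = \left(\frac{1}{18225} \cdot 163216 - 204\right) + 135 = \left(\frac{163216}{18225} - 204\right) + 135 = - \frac{3554684}{18225} + 135 = - \frac{1094309}{18225}$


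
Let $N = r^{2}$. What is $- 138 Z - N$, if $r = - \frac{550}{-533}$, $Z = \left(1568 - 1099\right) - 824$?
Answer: $\frac{13917217610}{284089} \approx 48989.0$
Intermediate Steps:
$Z = -355$ ($Z = 469 - 824 = -355$)
$r = \frac{550}{533}$ ($r = \left(-550\right) \left(- \frac{1}{533}\right) = \frac{550}{533} \approx 1.0319$)
$N = \frac{302500}{284089}$ ($N = \left(\frac{550}{533}\right)^{2} = \frac{302500}{284089} \approx 1.0648$)
$- 138 Z - N = \left(-138\right) \left(-355\right) - \frac{302500}{284089} = 48990 - \frac{302500}{284089} = \frac{13917217610}{284089}$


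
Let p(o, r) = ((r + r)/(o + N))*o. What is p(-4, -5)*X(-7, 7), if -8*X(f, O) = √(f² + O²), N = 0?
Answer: 35*√2/4 ≈ 12.374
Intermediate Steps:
X(f, O) = -√(O² + f²)/8 (X(f, O) = -√(f² + O²)/8 = -√(O² + f²)/8)
p(o, r) = 2*r (p(o, r) = ((r + r)/(o + 0))*o = ((2*r)/o)*o = (2*r/o)*o = 2*r)
p(-4, -5)*X(-7, 7) = (2*(-5))*(-√(7² + (-7)²)/8) = -(-5)*√(49 + 49)/4 = -(-5)*√98/4 = -(-5)*7*√2/4 = -(-35)*√2/4 = 35*√2/4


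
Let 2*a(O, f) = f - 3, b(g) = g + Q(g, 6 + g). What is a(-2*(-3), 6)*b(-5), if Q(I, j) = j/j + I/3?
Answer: -17/2 ≈ -8.5000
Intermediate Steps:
Q(I, j) = 1 + I/3 (Q(I, j) = 1 + I*(⅓) = 1 + I/3)
b(g) = 1 + 4*g/3 (b(g) = g + (1 + g/3) = 1 + 4*g/3)
a(O, f) = -3/2 + f/2 (a(O, f) = (f - 3)/2 = (-3 + f)/2 = -3/2 + f/2)
a(-2*(-3), 6)*b(-5) = (-3/2 + (½)*6)*(1 + (4/3)*(-5)) = (-3/2 + 3)*(1 - 20/3) = (3/2)*(-17/3) = -17/2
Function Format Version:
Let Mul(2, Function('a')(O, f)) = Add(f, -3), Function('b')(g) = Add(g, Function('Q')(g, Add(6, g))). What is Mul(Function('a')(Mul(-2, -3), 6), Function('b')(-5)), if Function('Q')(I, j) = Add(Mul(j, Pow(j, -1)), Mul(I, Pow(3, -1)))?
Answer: Rational(-17, 2) ≈ -8.5000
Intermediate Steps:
Function('Q')(I, j) = Add(1, Mul(Rational(1, 3), I)) (Function('Q')(I, j) = Add(1, Mul(I, Rational(1, 3))) = Add(1, Mul(Rational(1, 3), I)))
Function('b')(g) = Add(1, Mul(Rational(4, 3), g)) (Function('b')(g) = Add(g, Add(1, Mul(Rational(1, 3), g))) = Add(1, Mul(Rational(4, 3), g)))
Function('a')(O, f) = Add(Rational(-3, 2), Mul(Rational(1, 2), f)) (Function('a')(O, f) = Mul(Rational(1, 2), Add(f, -3)) = Mul(Rational(1, 2), Add(-3, f)) = Add(Rational(-3, 2), Mul(Rational(1, 2), f)))
Mul(Function('a')(Mul(-2, -3), 6), Function('b')(-5)) = Mul(Add(Rational(-3, 2), Mul(Rational(1, 2), 6)), Add(1, Mul(Rational(4, 3), -5))) = Mul(Add(Rational(-3, 2), 3), Add(1, Rational(-20, 3))) = Mul(Rational(3, 2), Rational(-17, 3)) = Rational(-17, 2)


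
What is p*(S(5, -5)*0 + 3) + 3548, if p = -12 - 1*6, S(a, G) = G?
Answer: 3494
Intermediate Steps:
p = -18 (p = -12 - 6 = -18)
p*(S(5, -5)*0 + 3) + 3548 = -18*(-5*0 + 3) + 3548 = -18*(0 + 3) + 3548 = -18*3 + 3548 = -54 + 3548 = 3494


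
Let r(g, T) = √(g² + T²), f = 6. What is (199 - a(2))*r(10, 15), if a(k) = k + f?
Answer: 955*√13 ≈ 3443.3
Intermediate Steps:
a(k) = 6 + k (a(k) = k + 6 = 6 + k)
r(g, T) = √(T² + g²)
(199 - a(2))*r(10, 15) = (199 - (6 + 2))*√(15² + 10²) = (199 - 1*8)*√(225 + 100) = (199 - 8)*√325 = 191*(5*√13) = 955*√13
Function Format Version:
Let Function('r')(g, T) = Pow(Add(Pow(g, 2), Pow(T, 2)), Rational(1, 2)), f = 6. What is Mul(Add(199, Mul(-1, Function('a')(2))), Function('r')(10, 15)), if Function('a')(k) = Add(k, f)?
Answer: Mul(955, Pow(13, Rational(1, 2))) ≈ 3443.3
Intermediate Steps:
Function('a')(k) = Add(6, k) (Function('a')(k) = Add(k, 6) = Add(6, k))
Function('r')(g, T) = Pow(Add(Pow(T, 2), Pow(g, 2)), Rational(1, 2))
Mul(Add(199, Mul(-1, Function('a')(2))), Function('r')(10, 15)) = Mul(Add(199, Mul(-1, Add(6, 2))), Pow(Add(Pow(15, 2), Pow(10, 2)), Rational(1, 2))) = Mul(Add(199, Mul(-1, 8)), Pow(Add(225, 100), Rational(1, 2))) = Mul(Add(199, -8), Pow(325, Rational(1, 2))) = Mul(191, Mul(5, Pow(13, Rational(1, 2)))) = Mul(955, Pow(13, Rational(1, 2)))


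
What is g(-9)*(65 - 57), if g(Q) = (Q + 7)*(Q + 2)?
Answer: 112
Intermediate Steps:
g(Q) = (2 + Q)*(7 + Q) (g(Q) = (7 + Q)*(2 + Q) = (2 + Q)*(7 + Q))
g(-9)*(65 - 57) = (14 + (-9)² + 9*(-9))*(65 - 57) = (14 + 81 - 81)*8 = 14*8 = 112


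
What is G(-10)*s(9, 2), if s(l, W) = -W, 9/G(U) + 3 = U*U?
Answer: -18/97 ≈ -0.18557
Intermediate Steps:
G(U) = 9/(-3 + U²) (G(U) = 9/(-3 + U*U) = 9/(-3 + U²))
G(-10)*s(9, 2) = (9/(-3 + (-10)²))*(-1*2) = (9/(-3 + 100))*(-2) = (9/97)*(-2) = -18/97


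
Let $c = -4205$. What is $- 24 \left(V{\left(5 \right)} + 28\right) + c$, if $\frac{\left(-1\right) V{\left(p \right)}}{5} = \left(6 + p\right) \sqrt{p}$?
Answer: $-4877 + 1320 \sqrt{5} \approx -1925.4$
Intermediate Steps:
$V{\left(p \right)} = - 5 \sqrt{p} \left(6 + p\right)$ ($V{\left(p \right)} = - 5 \left(6 + p\right) \sqrt{p} = - 5 \sqrt{p} \left(6 + p\right)$)
$- 24 \left(V{\left(5 \right)} + 28\right) + c = - 24 \left(5 \sqrt{5} \left(-6 - 5\right) + 28\right) - 4205 = - 24 \left(5 \sqrt{5} \left(-11\right) + 28\right) - 4205 = - 24 \left(- 55 \sqrt{5} + 28\right) - 4205 = - 24 \left(28 - 55 \sqrt{5}\right) - 4205 = \left(-672 + 1320 \sqrt{5}\right) - 4205 = -4877 + 1320 \sqrt{5}$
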